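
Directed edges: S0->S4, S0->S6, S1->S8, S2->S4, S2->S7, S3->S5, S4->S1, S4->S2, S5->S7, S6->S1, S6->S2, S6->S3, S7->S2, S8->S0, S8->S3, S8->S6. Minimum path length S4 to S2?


BFS layer-by-layer from S4:
  dist 0: {S4}
  dist 1: {S1, S2}
  -> S2 reached at distance 1
Shortest path length = 1

1


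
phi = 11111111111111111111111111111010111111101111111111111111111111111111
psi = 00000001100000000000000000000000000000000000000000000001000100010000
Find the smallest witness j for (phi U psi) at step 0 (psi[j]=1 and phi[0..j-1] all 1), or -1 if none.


(phi U psi) at 0: need smallest j with psi[j]=1 and phi[i]=1 for all i in [0,j).
Scan from step 0:
  step 0: phi=1, psi=0 -> continue
  step 1: phi=1, psi=0 -> continue
  step 2: phi=1, psi=0 -> continue
  step 3: phi=1, psi=0 -> continue
  step 7: psi=1 and phi held for [0,7) -> witness found
Witness step = 7

7


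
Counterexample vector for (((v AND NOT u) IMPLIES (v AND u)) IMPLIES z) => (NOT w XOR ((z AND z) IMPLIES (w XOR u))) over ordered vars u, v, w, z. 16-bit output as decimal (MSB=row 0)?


F1 = (((v AND NOT u) IMPLIES (v AND u)) IMPLIES z)
F2 = (NOT w XOR ((z AND z) IMPLIES (w XOR u)))
Counterexample to F1=>F2 is where F1=1 and F2=0.
Evaluate each row (bits = u,v,w,z, MSB first):
  row 0 [0000]: F1=0 F2=0 -> F1&~F2 -> 0
  row 1 [0001]: F1=1 F2=1 -> F1&~F2 -> 0
  row 2 [0010]: F1=0 F2=1 -> F1&~F2 -> 0
  row 3 [0011]: F1=1 F2=1 -> F1&~F2 -> 0
  row 4 [0100]: F1=1 F2=0 -> F1&~F2 -> 1
  row 5 [0101]: F1=1 F2=1 -> F1&~F2 -> 0
  row 6 [0110]: F1=1 F2=1 -> F1&~F2 -> 0
  row 7 [0111]: F1=1 F2=1 -> F1&~F2 -> 0
  row 8 [1000]: F1=0 F2=0 -> F1&~F2 -> 0
  row 9 [1001]: F1=1 F2=0 -> F1&~F2 -> 1
  row 10 [1010]: F1=0 F2=1 -> F1&~F2 -> 0
  row 11 [1011]: F1=1 F2=0 -> F1&~F2 -> 1
  row 12 [1100]: F1=0 F2=0 -> F1&~F2 -> 0
  row 13 [1101]: F1=1 F2=0 -> F1&~F2 -> 1
  row 14 [1110]: F1=0 F2=1 -> F1&~F2 -> 0
  row 15 [1111]: F1=1 F2=0 -> F1&~F2 -> 1
Full result column, 4 rows per line (u,v fixed per line; w,z runs 00..11 left to right):
  rows 0-3 [u,v=00]: 0000  = hex 0
  rows 4-7 [u,v=01]: 1000  = hex 8
  rows 8-11 [u,v=10]: 0101  = hex 5
  rows 12-15 [u,v=11]: 0101  = hex 5
Counterexample vector (row 0 .. row 15) = 0000100001010101
Output column grouped in 4s = 0000 1000 0101 0101 = 0x0855
Convert to decimal digit by digit (value = value*16 + digit):
  0 -> 0
  0*16 + 8 = 8
  8*16 + 5 = 133
  133*16 + 5 = 2133
Decimal = 2133

2133


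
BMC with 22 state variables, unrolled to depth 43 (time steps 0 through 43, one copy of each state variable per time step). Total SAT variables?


BMC unrolls to depth k, creating one copy of each state var for steps 0..k.
Step count = 43 + 1 = 44 (steps 0 through 43)
Vars per step = 22
Total = 22 * 44 = 968

968


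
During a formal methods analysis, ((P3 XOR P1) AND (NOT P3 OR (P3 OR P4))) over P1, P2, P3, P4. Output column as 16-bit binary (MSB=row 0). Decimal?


Formula: ((P3 XOR P1) AND (NOT P3 OR (P3 OR P4))) over P1, P2, P3, P4 (16 rows)
Evaluate each row (bits = P1,P2,P3,P4, MSB first):
  row 0 [0000]: ((0 XOR 0) AND (NOT 0 OR (0 OR 0))) -> 0
  row 1 [0001]: ((0 XOR 0) AND (NOT 0 OR (0 OR 1))) -> 0
  row 2 [0010]: ((1 XOR 0) AND (NOT 1 OR (1 OR 0))) -> 1
  row 3 [0011]: ((1 XOR 0) AND (NOT 1 OR (1 OR 1))) -> 1
  row 4 [0100]: ((0 XOR 0) AND (NOT 0 OR (0 OR 0))) -> 0
  row 5 [0101]: ((0 XOR 0) AND (NOT 0 OR (0 OR 1))) -> 0
  row 6 [0110]: ((1 XOR 0) AND (NOT 1 OR (1 OR 0))) -> 1
  row 7 [0111]: ((1 XOR 0) AND (NOT 1 OR (1 OR 1))) -> 1
  row 8 [1000]: ((0 XOR 1) AND (NOT 0 OR (0 OR 0))) -> 1
  row 9 [1001]: ((0 XOR 1) AND (NOT 0 OR (0 OR 1))) -> 1
  row 10 [1010]: ((1 XOR 1) AND (NOT 1 OR (1 OR 0))) -> 0
  row 11 [1011]: ((1 XOR 1) AND (NOT 1 OR (1 OR 1))) -> 0
  row 12 [1100]: ((0 XOR 1) AND (NOT 0 OR (0 OR 0))) -> 1
  row 13 [1101]: ((0 XOR 1) AND (NOT 0 OR (0 OR 1))) -> 1
  row 14 [1110]: ((1 XOR 1) AND (NOT 1 OR (1 OR 0))) -> 0
  row 15 [1111]: ((1 XOR 1) AND (NOT 1 OR (1 OR 1))) -> 0
Full result column, 4 rows per line (P1,P2 fixed per line; P3,P4 runs 00..11 left to right):
  rows 0-3 [P1,P2=00]: 0011  = hex 3
  rows 4-7 [P1,P2=01]: 0011  = hex 3
  rows 8-11 [P1,P2=10]: 1100  = hex C
  rows 12-15 [P1,P2=11]: 1100  = hex C
Output column (row 0 .. row 15) = 0011001111001100
Output column grouped in 4s = 0011 0011 1100 1100 = 0x33CC
Convert to decimal digit by digit (value = value*16 + digit):
  3 -> 3
  3*16 + 3 = 51
  51*16 + 12 (C) = 828
  828*16 + 12 (C) = 13260
Decimal = 13260

13260


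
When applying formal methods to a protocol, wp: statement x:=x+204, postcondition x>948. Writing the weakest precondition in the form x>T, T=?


Formula: wp(x:=E, P) = P[E/x] (substitute E for x in postcondition)
Step 1: Postcondition: x>948
Step 2: Substitute x+204 for x: x+204>948
Step 3: Solve for x: x > 948-204 = 744

744


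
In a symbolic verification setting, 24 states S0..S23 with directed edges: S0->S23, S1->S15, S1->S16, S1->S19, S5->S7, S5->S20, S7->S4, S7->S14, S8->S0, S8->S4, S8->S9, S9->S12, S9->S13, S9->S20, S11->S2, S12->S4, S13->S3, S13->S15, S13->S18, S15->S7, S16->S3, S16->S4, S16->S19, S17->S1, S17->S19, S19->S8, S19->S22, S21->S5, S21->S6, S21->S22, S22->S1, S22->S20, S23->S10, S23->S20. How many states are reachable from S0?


BFS from S0:
  layer 0: {S0}
  layer 1: {S23}
  layer 2: {S10, S20}
Reachable set: {S0, S10, S20, S23}
Count = 4

4


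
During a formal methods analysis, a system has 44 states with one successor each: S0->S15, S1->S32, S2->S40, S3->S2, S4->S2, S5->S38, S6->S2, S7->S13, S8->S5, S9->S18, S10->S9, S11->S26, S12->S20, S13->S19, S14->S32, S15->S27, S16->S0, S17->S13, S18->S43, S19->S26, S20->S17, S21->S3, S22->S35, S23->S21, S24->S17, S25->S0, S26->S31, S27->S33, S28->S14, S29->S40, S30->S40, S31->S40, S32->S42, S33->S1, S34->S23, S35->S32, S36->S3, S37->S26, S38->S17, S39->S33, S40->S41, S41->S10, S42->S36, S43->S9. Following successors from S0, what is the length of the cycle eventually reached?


Trace from S0 until a state repeats:
  S0 -> S15 -> S27 -> S33 -> S1 -> S32 -> S42 -> S36 -> S3 -> S2 -> S40 -> S41 -> S10 -> S9 -> S18 -> S43 -> S9
S9 first seen at step 13, revisited at step 16.
Cycle length = 16 - 13 = 3

3


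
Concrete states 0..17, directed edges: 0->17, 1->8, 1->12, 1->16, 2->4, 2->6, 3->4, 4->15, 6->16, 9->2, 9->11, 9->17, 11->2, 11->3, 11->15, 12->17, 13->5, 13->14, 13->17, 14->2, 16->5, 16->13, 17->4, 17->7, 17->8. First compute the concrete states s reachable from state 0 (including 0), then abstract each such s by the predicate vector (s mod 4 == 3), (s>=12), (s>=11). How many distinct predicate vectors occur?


BFS from 0:
Concrete reachable: {0, 4, 7, 8, 15, 17}
Abstract via predicates (s mod 4 == 3), (s>=12), (s>=11):
  (0,0,0) <- {0, 4, 8}
  (0,1,1) <- {17}
  (1,0,0) <- {7}
  (1,1,1) <- {15}
Distinct abstract states = 4

4


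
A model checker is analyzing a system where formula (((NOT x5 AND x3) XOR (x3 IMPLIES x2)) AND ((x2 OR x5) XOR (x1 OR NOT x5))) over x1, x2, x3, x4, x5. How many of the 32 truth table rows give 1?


Formula: (((NOT x5 AND x3) XOR (x3 IMPLIES x2)) AND ((x2 OR x5) XOR (x1 OR NOT x5))) over 5 vars (32 rows)
Evaluate each row (x1, x2, x3, x4, x5 as bits, MSB first):
  row 0 [00000]: (((NOT 0 AND 0) XOR (0 IMPLIES 0)) AND ((0 OR 0) XOR (0 OR NOT 0))) -> 1
  row 1 [00001]: (((NOT 1 AND 0) XOR (0 IMPLIES 0)) AND ((0 OR 1) XOR (0 OR NOT 1))) -> 1
  row 2 [00010]: (((NOT 0 AND 0) XOR (0 IMPLIES 0)) AND ((0 OR 0) XOR (0 OR NOT 0))) -> 1
  row 3 [00011]: (((NOT 1 AND 0) XOR (0 IMPLIES 0)) AND ((0 OR 1) XOR (0 OR NOT 1))) -> 1
  row 4 [00100]: (((NOT 0 AND 1) XOR (1 IMPLIES 0)) AND ((0 OR 0) XOR (0 OR NOT 0))) -> 1
  row 5 [00101]: (((NOT 1 AND 1) XOR (1 IMPLIES 0)) AND ((0 OR 1) XOR (0 OR NOT 1))) -> 0
  row 6 [00110]: (((NOT 0 AND 1) XOR (1 IMPLIES 0)) AND ((0 OR 0) XOR (0 OR NOT 0))) -> 1
  row 7 [00111]: (((NOT 1 AND 1) XOR (1 IMPLIES 0)) AND ((0 OR 1) XOR (0 OR NOT 1))) -> 0
  row 8 [01000]: (((NOT 0 AND 0) XOR (0 IMPLIES 1)) AND ((1 OR 0) XOR (0 OR NOT 0))) -> 0
  row 9 [01001]: (((NOT 1 AND 0) XOR (0 IMPLIES 1)) AND ((1 OR 1) XOR (0 OR NOT 1))) -> 1
  row 10 [01010]: (((NOT 0 AND 0) XOR (0 IMPLIES 1)) AND ((1 OR 0) XOR (0 OR NOT 0))) -> 0
  row 11 [01011]: (((NOT 1 AND 0) XOR (0 IMPLIES 1)) AND ((1 OR 1) XOR (0 OR NOT 1))) -> 1
  row 12 [01100]: (((NOT 0 AND 1) XOR (1 IMPLIES 1)) AND ((1 OR 0) XOR (0 OR NOT 0))) -> 0
  row 13 [01101]: (((NOT 1 AND 1) XOR (1 IMPLIES 1)) AND ((1 OR 1) XOR (0 OR NOT 1))) -> 1
  row 14 [01110]: (((NOT 0 AND 1) XOR (1 IMPLIES 1)) AND ((1 OR 0) XOR (0 OR NOT 0))) -> 0
  row 15 [01111]: (((NOT 1 AND 1) XOR (1 IMPLIES 1)) AND ((1 OR 1) XOR (0 OR NOT 1))) -> 1
  row 16 [10000]: (((NOT 0 AND 0) XOR (0 IMPLIES 0)) AND ((0 OR 0) XOR (1 OR NOT 0))) -> 1
  row 17 [10001]: (((NOT 1 AND 0) XOR (0 IMPLIES 0)) AND ((0 OR 1) XOR (1 OR NOT 1))) -> 0
  row 18 [10010]: (((NOT 0 AND 0) XOR (0 IMPLIES 0)) AND ((0 OR 0) XOR (1 OR NOT 0))) -> 1
  row 19 [10011]: (((NOT 1 AND 0) XOR (0 IMPLIES 0)) AND ((0 OR 1) XOR (1 OR NOT 1))) -> 0
  row 20 [10100]: (((NOT 0 AND 1) XOR (1 IMPLIES 0)) AND ((0 OR 0) XOR (1 OR NOT 0))) -> 1
  row 21 [10101]: (((NOT 1 AND 1) XOR (1 IMPLIES 0)) AND ((0 OR 1) XOR (1 OR NOT 1))) -> 0
  row 22 [10110]: (((NOT 0 AND 1) XOR (1 IMPLIES 0)) AND ((0 OR 0) XOR (1 OR NOT 0))) -> 1
  row 23 [10111]: (((NOT 1 AND 1) XOR (1 IMPLIES 0)) AND ((0 OR 1) XOR (1 OR NOT 1))) -> 0
  row 24 [11000]: (((NOT 0 AND 0) XOR (0 IMPLIES 1)) AND ((1 OR 0) XOR (1 OR NOT 0))) -> 0
  row 25 [11001]: (((NOT 1 AND 0) XOR (0 IMPLIES 1)) AND ((1 OR 1) XOR (1 OR NOT 1))) -> 0
  row 26 [11010]: (((NOT 0 AND 0) XOR (0 IMPLIES 1)) AND ((1 OR 0) XOR (1 OR NOT 0))) -> 0
  row 27 [11011]: (((NOT 1 AND 0) XOR (0 IMPLIES 1)) AND ((1 OR 1) XOR (1 OR NOT 1))) -> 0
  row 28 [11100]: (((NOT 0 AND 1) XOR (1 IMPLIES 1)) AND ((1 OR 0) XOR (1 OR NOT 0))) -> 0
  row 29 [11101]: (((NOT 1 AND 1) XOR (1 IMPLIES 1)) AND ((1 OR 1) XOR (1 OR NOT 1))) -> 0
  row 30 [11110]: (((NOT 0 AND 1) XOR (1 IMPLIES 1)) AND ((1 OR 0) XOR (1 OR NOT 0))) -> 0
  row 31 [11111]: (((NOT 1 AND 1) XOR (1 IMPLIES 1)) AND ((1 OR 1) XOR (1 OR NOT 1))) -> 0
Full result column, 8 rows per line (x1,x2 fixed per line; x3,x4,x5 runs 000..111 left to right):
  rows 0-7 [x1,x2=00]: 11111010  (ones: 6)
  rows 8-15 [x1,x2=01]: 01010101  (ones: 4)
  rows 16-23 [x1,x2=10]: 10101010  (ones: 4)
  rows 24-31 [x1,x2=11]: 00000000  (ones: 0)
Count of 1-rows = 6+4+4+0 = 14

14


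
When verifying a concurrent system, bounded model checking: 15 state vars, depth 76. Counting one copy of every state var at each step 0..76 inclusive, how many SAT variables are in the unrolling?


BMC unrolls to depth k, creating one copy of each state var for steps 0..k.
Step count = 76 + 1 = 77 (steps 0 through 76)
Vars per step = 15
Total = 15 * 77 = 1155

1155


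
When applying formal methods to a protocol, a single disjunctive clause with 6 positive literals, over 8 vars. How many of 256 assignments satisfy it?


Step 1: Total=2^8=256
Step 2: Unsat when all 6 false: 2^2=4
Step 3: Sat=256-4=252

252


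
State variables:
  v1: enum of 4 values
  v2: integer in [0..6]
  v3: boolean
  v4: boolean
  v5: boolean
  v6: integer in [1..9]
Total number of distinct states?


State space = product of domain sizes of all variables.
Domain sizes:
  v1 (enum of 4 values): 4
  v2 (integer in [0..6]): 7
  v3 (boolean): 2
  v4 (boolean): 2
  v5 (boolean): 2
  v6 (integer in [1..9]): 9
Product = 4 * 7 * 2 * 2 * 2 * 9 = 2016

2016


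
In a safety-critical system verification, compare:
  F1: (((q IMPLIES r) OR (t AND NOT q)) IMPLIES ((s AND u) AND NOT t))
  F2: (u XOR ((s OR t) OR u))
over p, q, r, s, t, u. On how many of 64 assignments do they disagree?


F1 = (((q IMPLIES r) OR (t AND NOT q)) IMPLIES ((s AND u) AND NOT t))
F2 = (u XOR ((s OR t) OR u))
Evaluate both on each of 64 rows (bits = p,q,r,s,t,u):
  row 0 [000000]: F1=0 F2=0 -> 0
  row 1 [000001]: F1=0 F2=0 -> 0
  row 2 [000010]: F1=0 F2=1 (differ) -> 1
  row 3 [000011]: F1=0 F2=0 -> 0
  row 4 [000100]: F1=0 F2=1 (differ) -> 1
  (every remaining row is evaluated the same way; all 64 results are listed next)
Full result column, 8 rows per line (p,q,r fixed per line; s,t,u runs 000..111 left to right):
  rows 0-7 [p,q,r=000]: 00101110  (ones: 4)
  rows 8-15 [p,q,r=001]: 00101110  (ones: 4)
  rows 16-23 [p,q,r=010]: 11010101  (ones: 5)
  rows 24-31 [p,q,r=011]: 00101110  (ones: 4)
  rows 32-39 [p,q,r=100]: 00101110  (ones: 4)
  rows 40-47 [p,q,r=101]: 00101110  (ones: 4)
  rows 48-55 [p,q,r=110]: 11010101  (ones: 5)
  rows 56-63 [p,q,r=111]: 00101110  (ones: 4)
Disagreements = 4+4+5+4+4+4+5+4 = 34

34


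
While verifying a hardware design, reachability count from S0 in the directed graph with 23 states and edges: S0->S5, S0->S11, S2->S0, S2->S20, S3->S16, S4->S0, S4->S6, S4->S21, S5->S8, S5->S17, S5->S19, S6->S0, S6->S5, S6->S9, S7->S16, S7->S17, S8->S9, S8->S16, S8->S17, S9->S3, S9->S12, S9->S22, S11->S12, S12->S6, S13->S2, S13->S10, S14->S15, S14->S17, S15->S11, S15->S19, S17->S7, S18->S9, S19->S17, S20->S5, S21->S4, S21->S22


BFS from S0:
  layer 0: {S0}
  layer 1: {S5, S11}
  layer 2: {S8, S12, S17, S19}
  layer 3: {S6, S7, S9, S16}
  layer 4: {S3, S22}
Reachable set: {S0, S3, S5, S6, S7, S8, S9, S11, S12, S16, S17, S19, S22}
Count = 13

13


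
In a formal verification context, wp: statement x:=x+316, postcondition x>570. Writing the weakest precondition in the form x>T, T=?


Formula: wp(x:=E, P) = P[E/x] (substitute E for x in postcondition)
Step 1: Postcondition: x>570
Step 2: Substitute x+316 for x: x+316>570
Step 3: Solve for x: x > 570-316 = 254

254


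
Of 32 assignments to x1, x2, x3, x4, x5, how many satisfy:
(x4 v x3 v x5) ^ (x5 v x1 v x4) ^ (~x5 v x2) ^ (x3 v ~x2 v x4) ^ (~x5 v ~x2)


CNF with 5 clauses over 5 vars (32 assignments).
An assignment satisfies CNF iff every clause has >=1 true literal.
Check each row (bits = x1,x2,x3,x4,x5; clause T/F shown):
  row 0 [00000]: clauses=FFTTT -> 0
  row 1 [00001]: clauses=TTFTT -> 0
  row 2 [00010]: clauses=TTTTT -> 1
  row 3 [00011]: clauses=TTFTT -> 0
  row 4 [00100]: clauses=TFTTT -> 0
  row 5 [00101]: clauses=TTFTT -> 0
  row 6 [00110]: clauses=TTTTT -> 1
  row 7 [00111]: clauses=TTFTT -> 0
  row 8 [01000]: clauses=FFTFT -> 0
  row 9 [01001]: clauses=TTTFF -> 0
  row 10 [01010]: clauses=TTTTT -> 1
  row 11 [01011]: clauses=TTTTF -> 0
  row 12 [01100]: clauses=TFTTT -> 0
  row 13 [01101]: clauses=TTTTF -> 0
  row 14 [01110]: clauses=TTTTT -> 1
  row 15 [01111]: clauses=TTTTF -> 0
  row 16 [10000]: clauses=FTTTT -> 0
  row 17 [10001]: clauses=TTFTT -> 0
  row 18 [10010]: clauses=TTTTT -> 1
  row 19 [10011]: clauses=TTFTT -> 0
  row 20 [10100]: clauses=TTTTT -> 1
  row 21 [10101]: clauses=TTFTT -> 0
  row 22 [10110]: clauses=TTTTT -> 1
  row 23 [10111]: clauses=TTFTT -> 0
  row 24 [11000]: clauses=FTTFT -> 0
  row 25 [11001]: clauses=TTTFF -> 0
  row 26 [11010]: clauses=TTTTT -> 1
  row 27 [11011]: clauses=TTTTF -> 0
  row 28 [11100]: clauses=TTTTT -> 1
  row 29 [11101]: clauses=TTTTF -> 0
  row 30 [11110]: clauses=TTTTT -> 1
  row 31 [11111]: clauses=TTTTF -> 0
Full result column, 8 rows per line (x1,x2 fixed per line; x3,x4,x5 runs 000..111 left to right):
  rows 0-7 [x1,x2=00]: 00100010  (ones: 2)
  rows 8-15 [x1,x2=01]: 00100010  (ones: 2)
  rows 16-23 [x1,x2=10]: 00101010  (ones: 3)
  rows 24-31 [x1,x2=11]: 00101010  (ones: 3)
Satisfying assignments = 2+2+3+3 = 10

10


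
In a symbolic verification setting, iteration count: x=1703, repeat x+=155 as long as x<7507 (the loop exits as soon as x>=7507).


Step 1: x goes from 1703 toward 7507 by 155; the body runs while x<7507, so iterations = ceil((bound-start)/step)
Step 2: Distance=5804
Step 3: ceil(5804/155)=38

38


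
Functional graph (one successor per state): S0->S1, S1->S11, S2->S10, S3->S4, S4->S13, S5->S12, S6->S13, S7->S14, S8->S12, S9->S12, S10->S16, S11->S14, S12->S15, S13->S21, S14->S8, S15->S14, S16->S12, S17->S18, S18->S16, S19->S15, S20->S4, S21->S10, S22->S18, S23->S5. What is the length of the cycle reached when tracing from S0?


Trace from S0 until a state repeats:
  S0 -> S1 -> S11 -> S14 -> S8 -> S12 -> S15 -> S14
S14 first seen at step 3, revisited at step 7.
Cycle length = 7 - 3 = 4

4


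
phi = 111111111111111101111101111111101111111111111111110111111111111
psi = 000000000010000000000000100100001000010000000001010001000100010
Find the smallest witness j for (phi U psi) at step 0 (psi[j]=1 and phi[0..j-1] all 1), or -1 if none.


(phi U psi) at 0: need smallest j with psi[j]=1 and phi[i]=1 for all i in [0,j).
Scan from step 0:
  step 0: phi=1, psi=0 -> continue
  step 1: phi=1, psi=0 -> continue
  step 2: phi=1, psi=0 -> continue
  step 3: phi=1, psi=0 -> continue
  step 10: psi=1 and phi held for [0,10) -> witness found
Witness step = 10

10


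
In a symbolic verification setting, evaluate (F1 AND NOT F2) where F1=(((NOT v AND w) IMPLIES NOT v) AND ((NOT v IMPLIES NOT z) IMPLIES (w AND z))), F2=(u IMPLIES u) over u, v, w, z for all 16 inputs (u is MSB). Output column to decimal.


F1 = (((NOT v AND w) IMPLIES NOT v) AND ((NOT v IMPLIES NOT z) IMPLIES (w AND z)))
F2 = (u IMPLIES u)
Counterexample to F1=>F2 is where F1=1 and F2=0.
Evaluate each row (bits = u,v,w,z, MSB first):
  row 0 [0000]: F1=0 F2=1 -> F1&~F2 -> 0
  row 1 [0001]: F1=1 F2=1 -> F1&~F2 -> 0
  row 2 [0010]: F1=0 F2=1 -> F1&~F2 -> 0
  row 3 [0011]: F1=1 F2=1 -> F1&~F2 -> 0
  row 4 [0100]: F1=0 F2=1 -> F1&~F2 -> 0
  row 5 [0101]: F1=0 F2=1 -> F1&~F2 -> 0
  row 6 [0110]: F1=0 F2=1 -> F1&~F2 -> 0
  row 7 [0111]: F1=1 F2=1 -> F1&~F2 -> 0
  row 8 [1000]: F1=0 F2=1 -> F1&~F2 -> 0
  row 9 [1001]: F1=1 F2=1 -> F1&~F2 -> 0
  row 10 [1010]: F1=0 F2=1 -> F1&~F2 -> 0
  row 11 [1011]: F1=1 F2=1 -> F1&~F2 -> 0
  row 12 [1100]: F1=0 F2=1 -> F1&~F2 -> 0
  row 13 [1101]: F1=0 F2=1 -> F1&~F2 -> 0
  row 14 [1110]: F1=0 F2=1 -> F1&~F2 -> 0
  row 15 [1111]: F1=1 F2=1 -> F1&~F2 -> 0
Full result column, 4 rows per line (u,v fixed per line; w,z runs 00..11 left to right):
  rows 0-3 [u,v=00]: 0000  = hex 0
  rows 4-7 [u,v=01]: 0000  = hex 0
  rows 8-11 [u,v=10]: 0000  = hex 0
  rows 12-15 [u,v=11]: 0000  = hex 0
Counterexample vector (row 0 .. row 15) = 0000000000000000
Output column grouped in 4s = 0000 0000 0000 0000 = 0x0000
Convert to decimal digit by digit (value = value*16 + digit):
  0 -> 0
  0*16 + 0 = 0
  0*16 + 0 = 0
  0*16 + 0 = 0
Decimal = 0

0


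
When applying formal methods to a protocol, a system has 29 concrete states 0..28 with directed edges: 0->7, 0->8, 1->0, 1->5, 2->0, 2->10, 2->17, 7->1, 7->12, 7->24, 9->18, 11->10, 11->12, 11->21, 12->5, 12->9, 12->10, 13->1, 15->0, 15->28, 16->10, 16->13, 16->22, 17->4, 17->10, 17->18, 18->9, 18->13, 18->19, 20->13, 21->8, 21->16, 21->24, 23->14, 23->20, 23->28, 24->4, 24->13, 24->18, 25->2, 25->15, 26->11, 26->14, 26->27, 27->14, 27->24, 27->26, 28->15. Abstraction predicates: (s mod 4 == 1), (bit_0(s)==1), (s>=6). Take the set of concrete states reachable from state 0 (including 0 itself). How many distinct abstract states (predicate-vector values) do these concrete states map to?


BFS from 0:
Concrete reachable: {0, 1, 4, 5, 7, 8, 9, 10, 12, 13, 18, 19, 24}
Abstract via predicates (s mod 4 == 1), (bit_0(s)==1), (s>=6):
  (0,0,0) <- {0, 4}
  (0,0,1) <- {8, 10, 12, 18, 24}
  (0,1,1) <- {7, 19}
  (1,1,0) <- {1, 5}
  (1,1,1) <- {9, 13}
Distinct abstract states = 5

5


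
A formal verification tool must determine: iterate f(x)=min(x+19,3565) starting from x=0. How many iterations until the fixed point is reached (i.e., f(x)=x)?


Step 1: x=0, cap=3565, increment=19
Step 2: x grows by 19 each step until capped at 3565; fixed point is x=3565
Step 3: iterations = ceil(3565/19) = 188

188


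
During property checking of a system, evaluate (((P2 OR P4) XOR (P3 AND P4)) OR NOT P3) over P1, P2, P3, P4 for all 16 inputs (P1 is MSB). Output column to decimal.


Formula: (((P2 OR P4) XOR (P3 AND P4)) OR NOT P3) over P1, P2, P3, P4 (16 rows)
Evaluate each row (bits = P1,P2,P3,P4, MSB first):
  row 0 [0000]: (((0 OR 0) XOR (0 AND 0)) OR NOT 0) -> 1
  row 1 [0001]: (((0 OR 1) XOR (0 AND 1)) OR NOT 0) -> 1
  row 2 [0010]: (((0 OR 0) XOR (1 AND 0)) OR NOT 1) -> 0
  row 3 [0011]: (((0 OR 1) XOR (1 AND 1)) OR NOT 1) -> 0
  row 4 [0100]: (((1 OR 0) XOR (0 AND 0)) OR NOT 0) -> 1
  row 5 [0101]: (((1 OR 1) XOR (0 AND 1)) OR NOT 0) -> 1
  row 6 [0110]: (((1 OR 0) XOR (1 AND 0)) OR NOT 1) -> 1
  row 7 [0111]: (((1 OR 1) XOR (1 AND 1)) OR NOT 1) -> 0
  row 8 [1000]: (((0 OR 0) XOR (0 AND 0)) OR NOT 0) -> 1
  row 9 [1001]: (((0 OR 1) XOR (0 AND 1)) OR NOT 0) -> 1
  row 10 [1010]: (((0 OR 0) XOR (1 AND 0)) OR NOT 1) -> 0
  row 11 [1011]: (((0 OR 1) XOR (1 AND 1)) OR NOT 1) -> 0
  row 12 [1100]: (((1 OR 0) XOR (0 AND 0)) OR NOT 0) -> 1
  row 13 [1101]: (((1 OR 1) XOR (0 AND 1)) OR NOT 0) -> 1
  row 14 [1110]: (((1 OR 0) XOR (1 AND 0)) OR NOT 1) -> 1
  row 15 [1111]: (((1 OR 1) XOR (1 AND 1)) OR NOT 1) -> 0
Full result column, 4 rows per line (P1,P2 fixed per line; P3,P4 runs 00..11 left to right):
  rows 0-3 [P1,P2=00]: 1100  = hex C
  rows 4-7 [P1,P2=01]: 1110  = hex E
  rows 8-11 [P1,P2=10]: 1100  = hex C
  rows 12-15 [P1,P2=11]: 1110  = hex E
Output column (row 0 .. row 15) = 1100111011001110
Output column grouped in 4s = 1100 1110 1100 1110 = 0xCECE
Convert to decimal digit by digit (value = value*16 + digit):
  C -> 12
  12*16 + 14 (E) = 206
  206*16 + 12 (C) = 3308
  3308*16 + 14 (E) = 52942
Decimal = 52942

52942


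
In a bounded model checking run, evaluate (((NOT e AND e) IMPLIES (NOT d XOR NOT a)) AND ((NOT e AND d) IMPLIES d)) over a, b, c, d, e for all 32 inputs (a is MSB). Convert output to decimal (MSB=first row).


Formula: (((NOT e AND e) IMPLIES (NOT d XOR NOT a)) AND ((NOT e AND d) IMPLIES d)) over a, b, c, d, e (32 rows)
Evaluate each row (bits = a,b,c,d,e, MSB first):
  row 0 [00000]: (((NOT 0 AND 0) IMPLIES (NOT 0 XOR NOT 0)) AND ((NOT 0 AND 0) IMPLIES 0)) -> 1
  row 1 [00001]: (((NOT 1 AND 1) IMPLIES (NOT 0 XOR NOT 0)) AND ((NOT 1 AND 0) IMPLIES 0)) -> 1
  row 2 [00010]: (((NOT 0 AND 0) IMPLIES (NOT 1 XOR NOT 0)) AND ((NOT 0 AND 1) IMPLIES 1)) -> 1
  row 3 [00011]: (((NOT 1 AND 1) IMPLIES (NOT 1 XOR NOT 0)) AND ((NOT 1 AND 1) IMPLIES 1)) -> 1
  row 4 [00100]: (((NOT 0 AND 0) IMPLIES (NOT 0 XOR NOT 0)) AND ((NOT 0 AND 0) IMPLIES 0)) -> 1
  row 5 [00101]: (((NOT 1 AND 1) IMPLIES (NOT 0 XOR NOT 0)) AND ((NOT 1 AND 0) IMPLIES 0)) -> 1
  row 6 [00110]: (((NOT 0 AND 0) IMPLIES (NOT 1 XOR NOT 0)) AND ((NOT 0 AND 1) IMPLIES 1)) -> 1
  row 7 [00111]: (((NOT 1 AND 1) IMPLIES (NOT 1 XOR NOT 0)) AND ((NOT 1 AND 1) IMPLIES 1)) -> 1
  row 8 [01000]: (((NOT 0 AND 0) IMPLIES (NOT 0 XOR NOT 0)) AND ((NOT 0 AND 0) IMPLIES 0)) -> 1
  row 9 [01001]: (((NOT 1 AND 1) IMPLIES (NOT 0 XOR NOT 0)) AND ((NOT 1 AND 0) IMPLIES 0)) -> 1
  row 10 [01010]: (((NOT 0 AND 0) IMPLIES (NOT 1 XOR NOT 0)) AND ((NOT 0 AND 1) IMPLIES 1)) -> 1
  row 11 [01011]: (((NOT 1 AND 1) IMPLIES (NOT 1 XOR NOT 0)) AND ((NOT 1 AND 1) IMPLIES 1)) -> 1
  row 12 [01100]: (((NOT 0 AND 0) IMPLIES (NOT 0 XOR NOT 0)) AND ((NOT 0 AND 0) IMPLIES 0)) -> 1
  row 13 [01101]: (((NOT 1 AND 1) IMPLIES (NOT 0 XOR NOT 0)) AND ((NOT 1 AND 0) IMPLIES 0)) -> 1
  row 14 [01110]: (((NOT 0 AND 0) IMPLIES (NOT 1 XOR NOT 0)) AND ((NOT 0 AND 1) IMPLIES 1)) -> 1
  row 15 [01111]: (((NOT 1 AND 1) IMPLIES (NOT 1 XOR NOT 0)) AND ((NOT 1 AND 1) IMPLIES 1)) -> 1
  row 16 [10000]: (((NOT 0 AND 0) IMPLIES (NOT 0 XOR NOT 1)) AND ((NOT 0 AND 0) IMPLIES 0)) -> 1
  row 17 [10001]: (((NOT 1 AND 1) IMPLIES (NOT 0 XOR NOT 1)) AND ((NOT 1 AND 0) IMPLIES 0)) -> 1
  row 18 [10010]: (((NOT 0 AND 0) IMPLIES (NOT 1 XOR NOT 1)) AND ((NOT 0 AND 1) IMPLIES 1)) -> 1
  row 19 [10011]: (((NOT 1 AND 1) IMPLIES (NOT 1 XOR NOT 1)) AND ((NOT 1 AND 1) IMPLIES 1)) -> 1
  row 20 [10100]: (((NOT 0 AND 0) IMPLIES (NOT 0 XOR NOT 1)) AND ((NOT 0 AND 0) IMPLIES 0)) -> 1
  row 21 [10101]: (((NOT 1 AND 1) IMPLIES (NOT 0 XOR NOT 1)) AND ((NOT 1 AND 0) IMPLIES 0)) -> 1
  row 22 [10110]: (((NOT 0 AND 0) IMPLIES (NOT 1 XOR NOT 1)) AND ((NOT 0 AND 1) IMPLIES 1)) -> 1
  row 23 [10111]: (((NOT 1 AND 1) IMPLIES (NOT 1 XOR NOT 1)) AND ((NOT 1 AND 1) IMPLIES 1)) -> 1
  row 24 [11000]: (((NOT 0 AND 0) IMPLIES (NOT 0 XOR NOT 1)) AND ((NOT 0 AND 0) IMPLIES 0)) -> 1
  row 25 [11001]: (((NOT 1 AND 1) IMPLIES (NOT 0 XOR NOT 1)) AND ((NOT 1 AND 0) IMPLIES 0)) -> 1
  row 26 [11010]: (((NOT 0 AND 0) IMPLIES (NOT 1 XOR NOT 1)) AND ((NOT 0 AND 1) IMPLIES 1)) -> 1
  row 27 [11011]: (((NOT 1 AND 1) IMPLIES (NOT 1 XOR NOT 1)) AND ((NOT 1 AND 1) IMPLIES 1)) -> 1
  row 28 [11100]: (((NOT 0 AND 0) IMPLIES (NOT 0 XOR NOT 1)) AND ((NOT 0 AND 0) IMPLIES 0)) -> 1
  row 29 [11101]: (((NOT 1 AND 1) IMPLIES (NOT 0 XOR NOT 1)) AND ((NOT 1 AND 0) IMPLIES 0)) -> 1
  row 30 [11110]: (((NOT 0 AND 0) IMPLIES (NOT 1 XOR NOT 1)) AND ((NOT 0 AND 1) IMPLIES 1)) -> 1
  row 31 [11111]: (((NOT 1 AND 1) IMPLIES (NOT 1 XOR NOT 1)) AND ((NOT 1 AND 1) IMPLIES 1)) -> 1
Full result column, 4 rows per line (a,b,c fixed per line; d,e runs 00..11 left to right):
  rows 0-3 [a,b,c=000]: 1111  = hex F
  rows 4-7 [a,b,c=001]: 1111  = hex F
  rows 8-11 [a,b,c=010]: 1111  = hex F
  rows 12-15 [a,b,c=011]: 1111  = hex F
  rows 16-19 [a,b,c=100]: 1111  = hex F
  rows 20-23 [a,b,c=101]: 1111  = hex F
  rows 24-27 [a,b,c=110]: 1111  = hex F
  rows 28-31 [a,b,c=111]: 1111  = hex F
Output column (row 0 .. row 31) = 11111111111111111111111111111111
Output column grouped in 4s = 1111 1111 1111 1111 1111 1111 1111 1111 = 0xFFFFFFFF
Convert to decimal digit by digit (value = value*16 + digit):
  F -> 15
  15*16 + 15 (F) = 255
  255*16 + 15 (F) = 4095
  4095*16 + 15 (F) = 65535
  65535*16 + 15 (F) = 1048575
  1048575*16 + 15 (F) = 16777215
  16777215*16 + 15 (F) = 268435455
  268435455*16 + 15 (F) = 4294967295
Decimal = 4294967295

4294967295


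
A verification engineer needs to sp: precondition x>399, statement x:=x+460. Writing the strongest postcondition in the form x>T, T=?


Formula: sp(P, x:=E) = exists old_x. (x = E[old_x/x]) AND P[old_x/x] (old_x is the value of x before the assignment; eliminate old_x by solving x = E[old_x/x] for old_x)
Step 1: Precondition P: x>399, i.e. old_x > 399
Step 2: Assignment gives x = old_x + 460, so old_x = x - 460
Step 3: Substitute into P: x - 460 > 399
Step 4: Simplify: x > 399+460 = 859

859


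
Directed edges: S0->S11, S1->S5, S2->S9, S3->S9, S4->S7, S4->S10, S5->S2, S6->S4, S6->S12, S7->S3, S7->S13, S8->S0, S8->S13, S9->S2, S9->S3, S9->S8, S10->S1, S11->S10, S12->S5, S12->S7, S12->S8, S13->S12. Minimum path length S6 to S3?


BFS layer-by-layer from S6:
  dist 0: {S6}
  dist 1: {S4, S12}
  dist 2: {S5, S7, S8, S10}
  dist 3: {S0, S1, S2, S3, S13}
  -> S3 reached at distance 3
Shortest path length = 3

3


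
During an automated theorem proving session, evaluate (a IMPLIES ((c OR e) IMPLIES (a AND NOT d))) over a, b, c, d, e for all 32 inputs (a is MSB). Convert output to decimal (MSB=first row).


Formula: (a IMPLIES ((c OR e) IMPLIES (a AND NOT d))) over a, b, c, d, e (32 rows)
Evaluate each row (bits = a,b,c,d,e, MSB first):
  row 0 [00000]: (0 IMPLIES ((0 OR 0) IMPLIES (0 AND NOT 0))) -> 1
  row 1 [00001]: (0 IMPLIES ((0 OR 1) IMPLIES (0 AND NOT 0))) -> 1
  row 2 [00010]: (0 IMPLIES ((0 OR 0) IMPLIES (0 AND NOT 1))) -> 1
  row 3 [00011]: (0 IMPLIES ((0 OR 1) IMPLIES (0 AND NOT 1))) -> 1
  row 4 [00100]: (0 IMPLIES ((1 OR 0) IMPLIES (0 AND NOT 0))) -> 1
  row 5 [00101]: (0 IMPLIES ((1 OR 1) IMPLIES (0 AND NOT 0))) -> 1
  row 6 [00110]: (0 IMPLIES ((1 OR 0) IMPLIES (0 AND NOT 1))) -> 1
  row 7 [00111]: (0 IMPLIES ((1 OR 1) IMPLIES (0 AND NOT 1))) -> 1
  row 8 [01000]: (0 IMPLIES ((0 OR 0) IMPLIES (0 AND NOT 0))) -> 1
  row 9 [01001]: (0 IMPLIES ((0 OR 1) IMPLIES (0 AND NOT 0))) -> 1
  row 10 [01010]: (0 IMPLIES ((0 OR 0) IMPLIES (0 AND NOT 1))) -> 1
  row 11 [01011]: (0 IMPLIES ((0 OR 1) IMPLIES (0 AND NOT 1))) -> 1
  row 12 [01100]: (0 IMPLIES ((1 OR 0) IMPLIES (0 AND NOT 0))) -> 1
  row 13 [01101]: (0 IMPLIES ((1 OR 1) IMPLIES (0 AND NOT 0))) -> 1
  row 14 [01110]: (0 IMPLIES ((1 OR 0) IMPLIES (0 AND NOT 1))) -> 1
  row 15 [01111]: (0 IMPLIES ((1 OR 1) IMPLIES (0 AND NOT 1))) -> 1
  row 16 [10000]: (1 IMPLIES ((0 OR 0) IMPLIES (1 AND NOT 0))) -> 1
  row 17 [10001]: (1 IMPLIES ((0 OR 1) IMPLIES (1 AND NOT 0))) -> 1
  row 18 [10010]: (1 IMPLIES ((0 OR 0) IMPLIES (1 AND NOT 1))) -> 1
  row 19 [10011]: (1 IMPLIES ((0 OR 1) IMPLIES (1 AND NOT 1))) -> 0
  row 20 [10100]: (1 IMPLIES ((1 OR 0) IMPLIES (1 AND NOT 0))) -> 1
  row 21 [10101]: (1 IMPLIES ((1 OR 1) IMPLIES (1 AND NOT 0))) -> 1
  row 22 [10110]: (1 IMPLIES ((1 OR 0) IMPLIES (1 AND NOT 1))) -> 0
  row 23 [10111]: (1 IMPLIES ((1 OR 1) IMPLIES (1 AND NOT 1))) -> 0
  row 24 [11000]: (1 IMPLIES ((0 OR 0) IMPLIES (1 AND NOT 0))) -> 1
  row 25 [11001]: (1 IMPLIES ((0 OR 1) IMPLIES (1 AND NOT 0))) -> 1
  row 26 [11010]: (1 IMPLIES ((0 OR 0) IMPLIES (1 AND NOT 1))) -> 1
  row 27 [11011]: (1 IMPLIES ((0 OR 1) IMPLIES (1 AND NOT 1))) -> 0
  row 28 [11100]: (1 IMPLIES ((1 OR 0) IMPLIES (1 AND NOT 0))) -> 1
  row 29 [11101]: (1 IMPLIES ((1 OR 1) IMPLIES (1 AND NOT 0))) -> 1
  row 30 [11110]: (1 IMPLIES ((1 OR 0) IMPLIES (1 AND NOT 1))) -> 0
  row 31 [11111]: (1 IMPLIES ((1 OR 1) IMPLIES (1 AND NOT 1))) -> 0
Full result column, 4 rows per line (a,b,c fixed per line; d,e runs 00..11 left to right):
  rows 0-3 [a,b,c=000]: 1111  = hex F
  rows 4-7 [a,b,c=001]: 1111  = hex F
  rows 8-11 [a,b,c=010]: 1111  = hex F
  rows 12-15 [a,b,c=011]: 1111  = hex F
  rows 16-19 [a,b,c=100]: 1110  = hex E
  rows 20-23 [a,b,c=101]: 1100  = hex C
  rows 24-27 [a,b,c=110]: 1110  = hex E
  rows 28-31 [a,b,c=111]: 1100  = hex C
Output column (row 0 .. row 31) = 11111111111111111110110011101100
Output column grouped in 4s = 1111 1111 1111 1111 1110 1100 1110 1100 = 0xFFFFECEC
Convert to decimal digit by digit (value = value*16 + digit):
  F -> 15
  15*16 + 15 (F) = 255
  255*16 + 15 (F) = 4095
  4095*16 + 15 (F) = 65535
  65535*16 + 14 (E) = 1048574
  1048574*16 + 12 (C) = 16777196
  16777196*16 + 14 (E) = 268435150
  268435150*16 + 12 (C) = 4294962412
Decimal = 4294962412

4294962412


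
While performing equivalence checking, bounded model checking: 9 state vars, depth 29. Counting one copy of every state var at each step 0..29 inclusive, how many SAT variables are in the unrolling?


BMC unrolls to depth k, creating one copy of each state var for steps 0..k.
Step count = 29 + 1 = 30 (steps 0 through 29)
Vars per step = 9
Total = 9 * 30 = 270

270


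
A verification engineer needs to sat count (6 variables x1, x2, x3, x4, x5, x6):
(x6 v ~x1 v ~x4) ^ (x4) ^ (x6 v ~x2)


CNF with 3 clauses over 6 vars (64 assignments).
An assignment satisfies CNF iff every clause has >=1 true literal.
Check each row (bits = x1,x2,x3,x4,x5,x6; clause T/F shown):
  row 0 [000000]: clauses=TFT -> 0
  row 1 [000001]: clauses=TFT -> 0
  row 2 [000010]: clauses=TFT -> 0
  row 3 [000011]: clauses=TFT -> 0
  row 4 [000100]: clauses=TTT -> 1
  (every remaining row is evaluated the same way; all 64 results are listed next)
Full result column, 8 rows per line (x1,x2,x3 fixed per line; x4,x5,x6 runs 000..111 left to right):
  rows 0-7 [x1,x2,x3=000]: 00001111  (ones: 4)
  rows 8-15 [x1,x2,x3=001]: 00001111  (ones: 4)
  rows 16-23 [x1,x2,x3=010]: 00000101  (ones: 2)
  rows 24-31 [x1,x2,x3=011]: 00000101  (ones: 2)
  rows 32-39 [x1,x2,x3=100]: 00000101  (ones: 2)
  rows 40-47 [x1,x2,x3=101]: 00000101  (ones: 2)
  rows 48-55 [x1,x2,x3=110]: 00000101  (ones: 2)
  rows 56-63 [x1,x2,x3=111]: 00000101  (ones: 2)
Satisfying assignments = 4+4+2+2+2+2+2+2 = 20

20


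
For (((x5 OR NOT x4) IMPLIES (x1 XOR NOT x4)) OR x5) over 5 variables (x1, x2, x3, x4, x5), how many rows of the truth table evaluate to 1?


Formula: (((x5 OR NOT x4) IMPLIES (x1 XOR NOT x4)) OR x5) over 5 vars (32 rows)
Evaluate each row (x1, x2, x3, x4, x5 as bits, MSB first):
  row 0 [00000]: (((0 OR NOT 0) IMPLIES (0 XOR NOT 0)) OR 0) -> 1
  row 1 [00001]: (((1 OR NOT 0) IMPLIES (0 XOR NOT 0)) OR 1) -> 1
  row 2 [00010]: (((0 OR NOT 1) IMPLIES (0 XOR NOT 1)) OR 0) -> 1
  row 3 [00011]: (((1 OR NOT 1) IMPLIES (0 XOR NOT 1)) OR 1) -> 1
  row 4 [00100]: (((0 OR NOT 0) IMPLIES (0 XOR NOT 0)) OR 0) -> 1
  row 5 [00101]: (((1 OR NOT 0) IMPLIES (0 XOR NOT 0)) OR 1) -> 1
  row 6 [00110]: (((0 OR NOT 1) IMPLIES (0 XOR NOT 1)) OR 0) -> 1
  row 7 [00111]: (((1 OR NOT 1) IMPLIES (0 XOR NOT 1)) OR 1) -> 1
  row 8 [01000]: (((0 OR NOT 0) IMPLIES (0 XOR NOT 0)) OR 0) -> 1
  row 9 [01001]: (((1 OR NOT 0) IMPLIES (0 XOR NOT 0)) OR 1) -> 1
  row 10 [01010]: (((0 OR NOT 1) IMPLIES (0 XOR NOT 1)) OR 0) -> 1
  row 11 [01011]: (((1 OR NOT 1) IMPLIES (0 XOR NOT 1)) OR 1) -> 1
  row 12 [01100]: (((0 OR NOT 0) IMPLIES (0 XOR NOT 0)) OR 0) -> 1
  row 13 [01101]: (((1 OR NOT 0) IMPLIES (0 XOR NOT 0)) OR 1) -> 1
  row 14 [01110]: (((0 OR NOT 1) IMPLIES (0 XOR NOT 1)) OR 0) -> 1
  row 15 [01111]: (((1 OR NOT 1) IMPLIES (0 XOR NOT 1)) OR 1) -> 1
  row 16 [10000]: (((0 OR NOT 0) IMPLIES (1 XOR NOT 0)) OR 0) -> 0
  row 17 [10001]: (((1 OR NOT 0) IMPLIES (1 XOR NOT 0)) OR 1) -> 1
  row 18 [10010]: (((0 OR NOT 1) IMPLIES (1 XOR NOT 1)) OR 0) -> 1
  row 19 [10011]: (((1 OR NOT 1) IMPLIES (1 XOR NOT 1)) OR 1) -> 1
  row 20 [10100]: (((0 OR NOT 0) IMPLIES (1 XOR NOT 0)) OR 0) -> 0
  row 21 [10101]: (((1 OR NOT 0) IMPLIES (1 XOR NOT 0)) OR 1) -> 1
  row 22 [10110]: (((0 OR NOT 1) IMPLIES (1 XOR NOT 1)) OR 0) -> 1
  row 23 [10111]: (((1 OR NOT 1) IMPLIES (1 XOR NOT 1)) OR 1) -> 1
  row 24 [11000]: (((0 OR NOT 0) IMPLIES (1 XOR NOT 0)) OR 0) -> 0
  row 25 [11001]: (((1 OR NOT 0) IMPLIES (1 XOR NOT 0)) OR 1) -> 1
  row 26 [11010]: (((0 OR NOT 1) IMPLIES (1 XOR NOT 1)) OR 0) -> 1
  row 27 [11011]: (((1 OR NOT 1) IMPLIES (1 XOR NOT 1)) OR 1) -> 1
  row 28 [11100]: (((0 OR NOT 0) IMPLIES (1 XOR NOT 0)) OR 0) -> 0
  row 29 [11101]: (((1 OR NOT 0) IMPLIES (1 XOR NOT 0)) OR 1) -> 1
  row 30 [11110]: (((0 OR NOT 1) IMPLIES (1 XOR NOT 1)) OR 0) -> 1
  row 31 [11111]: (((1 OR NOT 1) IMPLIES (1 XOR NOT 1)) OR 1) -> 1
Full result column, 8 rows per line (x1,x2 fixed per line; x3,x4,x5 runs 000..111 left to right):
  rows 0-7 [x1,x2=00]: 11111111  (ones: 8)
  rows 8-15 [x1,x2=01]: 11111111  (ones: 8)
  rows 16-23 [x1,x2=10]: 01110111  (ones: 6)
  rows 24-31 [x1,x2=11]: 01110111  (ones: 6)
Count of 1-rows = 8+8+6+6 = 28

28


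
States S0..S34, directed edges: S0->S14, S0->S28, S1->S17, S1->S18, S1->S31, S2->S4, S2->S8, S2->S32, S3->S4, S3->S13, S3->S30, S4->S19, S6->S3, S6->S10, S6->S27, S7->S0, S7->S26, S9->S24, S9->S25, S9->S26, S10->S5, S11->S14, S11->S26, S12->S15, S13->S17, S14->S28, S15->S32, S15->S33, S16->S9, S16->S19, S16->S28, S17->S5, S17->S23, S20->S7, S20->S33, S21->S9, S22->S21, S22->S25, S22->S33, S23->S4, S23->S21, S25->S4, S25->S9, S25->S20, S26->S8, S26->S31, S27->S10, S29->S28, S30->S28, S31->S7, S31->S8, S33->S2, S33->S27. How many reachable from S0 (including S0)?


BFS from S0:
  layer 0: {S0}
  layer 1: {S14, S28}
Reachable set: {S0, S14, S28}
Count = 3

3


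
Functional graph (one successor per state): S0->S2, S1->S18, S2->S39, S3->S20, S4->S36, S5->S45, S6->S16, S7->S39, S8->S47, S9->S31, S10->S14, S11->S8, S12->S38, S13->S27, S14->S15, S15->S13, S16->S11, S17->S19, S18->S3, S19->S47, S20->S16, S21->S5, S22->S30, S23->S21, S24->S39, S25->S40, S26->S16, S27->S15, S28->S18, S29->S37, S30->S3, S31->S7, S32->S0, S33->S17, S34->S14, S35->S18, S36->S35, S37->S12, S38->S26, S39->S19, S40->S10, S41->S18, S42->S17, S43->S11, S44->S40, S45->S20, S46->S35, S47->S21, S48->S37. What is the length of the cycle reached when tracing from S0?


Trace from S0 until a state repeats:
  S0 -> S2 -> S39 -> S19 -> S47 -> S21 -> S5 -> S45 -> S20 -> S16 -> S11 -> S8 -> S47
S47 first seen at step 4, revisited at step 12.
Cycle length = 12 - 4 = 8

8


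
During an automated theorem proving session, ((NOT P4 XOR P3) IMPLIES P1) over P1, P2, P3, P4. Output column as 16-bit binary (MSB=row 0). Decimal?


Formula: ((NOT P4 XOR P3) IMPLIES P1) over P1, P2, P3, P4 (16 rows)
Evaluate each row (bits = P1,P2,P3,P4, MSB first):
  row 0 [0000]: ((NOT 0 XOR 0) IMPLIES 0) -> 0
  row 1 [0001]: ((NOT 1 XOR 0) IMPLIES 0) -> 1
  row 2 [0010]: ((NOT 0 XOR 1) IMPLIES 0) -> 1
  row 3 [0011]: ((NOT 1 XOR 1) IMPLIES 0) -> 0
  row 4 [0100]: ((NOT 0 XOR 0) IMPLIES 0) -> 0
  row 5 [0101]: ((NOT 1 XOR 0) IMPLIES 0) -> 1
  row 6 [0110]: ((NOT 0 XOR 1) IMPLIES 0) -> 1
  row 7 [0111]: ((NOT 1 XOR 1) IMPLIES 0) -> 0
  row 8 [1000]: ((NOT 0 XOR 0) IMPLIES 1) -> 1
  row 9 [1001]: ((NOT 1 XOR 0) IMPLIES 1) -> 1
  row 10 [1010]: ((NOT 0 XOR 1) IMPLIES 1) -> 1
  row 11 [1011]: ((NOT 1 XOR 1) IMPLIES 1) -> 1
  row 12 [1100]: ((NOT 0 XOR 0) IMPLIES 1) -> 1
  row 13 [1101]: ((NOT 1 XOR 0) IMPLIES 1) -> 1
  row 14 [1110]: ((NOT 0 XOR 1) IMPLIES 1) -> 1
  row 15 [1111]: ((NOT 1 XOR 1) IMPLIES 1) -> 1
Full result column, 4 rows per line (P1,P2 fixed per line; P3,P4 runs 00..11 left to right):
  rows 0-3 [P1,P2=00]: 0110  = hex 6
  rows 4-7 [P1,P2=01]: 0110  = hex 6
  rows 8-11 [P1,P2=10]: 1111  = hex F
  rows 12-15 [P1,P2=11]: 1111  = hex F
Output column (row 0 .. row 15) = 0110011011111111
Output column grouped in 4s = 0110 0110 1111 1111 = 0x66FF
Convert to decimal digit by digit (value = value*16 + digit):
  6 -> 6
  6*16 + 6 = 102
  102*16 + 15 (F) = 1647
  1647*16 + 15 (F) = 26367
Decimal = 26367

26367


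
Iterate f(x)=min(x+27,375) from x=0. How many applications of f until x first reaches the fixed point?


Step 1: x=0, cap=375, increment=27
Step 2: x grows by 27 each step until capped at 375; fixed point is x=375
Step 3: iterations = ceil(375/27) = 14

14


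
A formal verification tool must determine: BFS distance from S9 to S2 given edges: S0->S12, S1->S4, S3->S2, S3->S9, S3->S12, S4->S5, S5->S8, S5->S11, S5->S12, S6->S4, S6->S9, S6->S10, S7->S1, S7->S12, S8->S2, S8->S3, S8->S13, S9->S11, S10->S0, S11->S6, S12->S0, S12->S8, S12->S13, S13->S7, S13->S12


BFS layer-by-layer from S9:
  dist 0: {S9}
  dist 1: {S11}
  dist 2: {S6}
  dist 3: {S4, S10}
  dist 4: {S0, S5}
  dist 5: {S8, S12}
  dist 6: {S2, S3, S13}
  -> S2 reached at distance 6
Shortest path length = 6

6


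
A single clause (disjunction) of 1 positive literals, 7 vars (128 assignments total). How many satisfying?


Step 1: Total=2^7=128
Step 2: Unsat when all 1 false: 2^6=64
Step 3: Sat=128-64=64

64


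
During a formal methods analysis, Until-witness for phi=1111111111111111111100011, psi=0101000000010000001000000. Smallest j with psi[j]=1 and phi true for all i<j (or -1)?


(phi U psi) at 0: need smallest j with psi[j]=1 and phi[i]=1 for all i in [0,j).
Scan from step 0:
  step 0: phi=1, psi=0 -> continue
  step 1: psi=1 and phi held for [0,1) -> witness found
Witness step = 1

1


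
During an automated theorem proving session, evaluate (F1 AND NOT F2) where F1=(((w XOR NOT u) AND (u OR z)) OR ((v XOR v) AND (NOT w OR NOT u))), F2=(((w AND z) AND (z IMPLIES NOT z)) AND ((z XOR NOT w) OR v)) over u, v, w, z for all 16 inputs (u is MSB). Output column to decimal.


F1 = (((w XOR NOT u) AND (u OR z)) OR ((v XOR v) AND (NOT w OR NOT u)))
F2 = (((w AND z) AND (z IMPLIES NOT z)) AND ((z XOR NOT w) OR v))
Counterexample to F1=>F2 is where F1=1 and F2=0.
Evaluate each row (bits = u,v,w,z, MSB first):
  row 0 [0000]: F1=0 F2=0 -> F1&~F2 -> 0
  row 1 [0001]: F1=1 F2=0 -> F1&~F2 -> 1
  row 2 [0010]: F1=0 F2=0 -> F1&~F2 -> 0
  row 3 [0011]: F1=0 F2=0 -> F1&~F2 -> 0
  row 4 [0100]: F1=0 F2=0 -> F1&~F2 -> 0
  row 5 [0101]: F1=1 F2=0 -> F1&~F2 -> 1
  row 6 [0110]: F1=0 F2=0 -> F1&~F2 -> 0
  row 7 [0111]: F1=0 F2=0 -> F1&~F2 -> 0
  row 8 [1000]: F1=0 F2=0 -> F1&~F2 -> 0
  row 9 [1001]: F1=0 F2=0 -> F1&~F2 -> 0
  row 10 [1010]: F1=1 F2=0 -> F1&~F2 -> 1
  row 11 [1011]: F1=1 F2=0 -> F1&~F2 -> 1
  row 12 [1100]: F1=0 F2=0 -> F1&~F2 -> 0
  row 13 [1101]: F1=0 F2=0 -> F1&~F2 -> 0
  row 14 [1110]: F1=1 F2=0 -> F1&~F2 -> 1
  row 15 [1111]: F1=1 F2=0 -> F1&~F2 -> 1
Full result column, 4 rows per line (u,v fixed per line; w,z runs 00..11 left to right):
  rows 0-3 [u,v=00]: 0100  = hex 4
  rows 4-7 [u,v=01]: 0100  = hex 4
  rows 8-11 [u,v=10]: 0011  = hex 3
  rows 12-15 [u,v=11]: 0011  = hex 3
Counterexample vector (row 0 .. row 15) = 0100010000110011
Output column grouped in 4s = 0100 0100 0011 0011 = 0x4433
Convert to decimal digit by digit (value = value*16 + digit):
  4 -> 4
  4*16 + 4 = 68
  68*16 + 3 = 1091
  1091*16 + 3 = 17459
Decimal = 17459

17459


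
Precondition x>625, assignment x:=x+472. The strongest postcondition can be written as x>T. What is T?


Formula: sp(P, x:=E) = exists old_x. (x = E[old_x/x]) AND P[old_x/x] (old_x is the value of x before the assignment; eliminate old_x by solving x = E[old_x/x] for old_x)
Step 1: Precondition P: x>625, i.e. old_x > 625
Step 2: Assignment gives x = old_x + 472, so old_x = x - 472
Step 3: Substitute into P: x - 472 > 625
Step 4: Simplify: x > 625+472 = 1097

1097
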